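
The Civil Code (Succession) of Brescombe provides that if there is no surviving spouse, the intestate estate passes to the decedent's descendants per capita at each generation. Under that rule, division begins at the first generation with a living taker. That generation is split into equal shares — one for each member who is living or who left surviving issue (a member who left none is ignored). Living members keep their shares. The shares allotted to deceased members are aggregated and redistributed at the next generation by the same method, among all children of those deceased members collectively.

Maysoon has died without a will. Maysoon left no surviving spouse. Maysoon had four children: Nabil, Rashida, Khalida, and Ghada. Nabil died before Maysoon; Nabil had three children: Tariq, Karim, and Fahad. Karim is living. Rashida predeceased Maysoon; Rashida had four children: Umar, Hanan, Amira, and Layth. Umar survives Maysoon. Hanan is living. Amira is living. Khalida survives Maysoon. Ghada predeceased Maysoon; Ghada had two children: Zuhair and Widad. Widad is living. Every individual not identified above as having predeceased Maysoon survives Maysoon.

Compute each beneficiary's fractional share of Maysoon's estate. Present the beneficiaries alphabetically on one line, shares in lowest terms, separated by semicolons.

There is no surviving spouse, so the entire estate passes to Maysoon's descendants per capita at each generation.
At generation 1 (Nabil, Rashida, Khalida, Ghada) there are 4 shares of (1)/4 = 1/4 each.
Living: Khalida — each takes 1/4.
Deceased: Nabil, Rashida, and Ghada. Their combined 3/4 is pooled and carried to generation 2.
At generation 2 (Tariq, Karim, Fahad, Umar, Hanan, Amira, Layth, Zuhair, Widad) there are 9 shares of (3/4)/9 = 1/12 each.
Living: Tariq, Karim, Fahad, Umar, Hanan, Amira, Layth, Zuhair, and Widad — each takes 1/12.

Amira 1/12; Fahad 1/12; Hanan 1/12; Karim 1/12; Khalida 1/4; Layth 1/12; Tariq 1/12; Umar 1/12; Widad 1/12; Zuhair 1/12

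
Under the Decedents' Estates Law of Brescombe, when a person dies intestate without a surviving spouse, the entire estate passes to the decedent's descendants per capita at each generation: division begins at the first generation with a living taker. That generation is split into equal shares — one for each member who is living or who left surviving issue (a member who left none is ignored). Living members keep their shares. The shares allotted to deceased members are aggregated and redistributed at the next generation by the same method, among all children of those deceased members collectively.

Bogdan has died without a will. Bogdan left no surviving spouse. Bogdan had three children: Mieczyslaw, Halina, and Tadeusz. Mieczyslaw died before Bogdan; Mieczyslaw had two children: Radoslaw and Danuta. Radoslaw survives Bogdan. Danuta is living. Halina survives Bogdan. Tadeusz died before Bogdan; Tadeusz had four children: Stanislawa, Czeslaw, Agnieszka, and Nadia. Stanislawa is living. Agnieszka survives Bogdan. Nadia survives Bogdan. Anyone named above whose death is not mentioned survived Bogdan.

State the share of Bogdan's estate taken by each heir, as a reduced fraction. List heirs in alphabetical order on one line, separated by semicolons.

Agnieszka 1/9; Czeslaw 1/9; Danuta 1/9; Halina 1/3; Nadia 1/9; Radoslaw 1/9; Stanislawa 1/9

There is no surviving spouse, so the entire estate passes to Bogdan's descendants per capita at each generation.
At generation 1 (Mieczyslaw, Halina, Tadeusz) there are 3 shares of (1)/3 = 1/3 each.
Living: Halina — each takes 1/3.
Deceased: Mieczyslaw and Tadeusz. Their combined 2/3 is pooled and carried to generation 2.
At generation 2 (Radoslaw, Danuta, Stanislawa, Czeslaw, Agnieszka, Nadia) there are 6 shares of (2/3)/6 = 1/9 each.
Living: Radoslaw, Danuta, Stanislawa, Czeslaw, Agnieszka, and Nadia — each takes 1/9.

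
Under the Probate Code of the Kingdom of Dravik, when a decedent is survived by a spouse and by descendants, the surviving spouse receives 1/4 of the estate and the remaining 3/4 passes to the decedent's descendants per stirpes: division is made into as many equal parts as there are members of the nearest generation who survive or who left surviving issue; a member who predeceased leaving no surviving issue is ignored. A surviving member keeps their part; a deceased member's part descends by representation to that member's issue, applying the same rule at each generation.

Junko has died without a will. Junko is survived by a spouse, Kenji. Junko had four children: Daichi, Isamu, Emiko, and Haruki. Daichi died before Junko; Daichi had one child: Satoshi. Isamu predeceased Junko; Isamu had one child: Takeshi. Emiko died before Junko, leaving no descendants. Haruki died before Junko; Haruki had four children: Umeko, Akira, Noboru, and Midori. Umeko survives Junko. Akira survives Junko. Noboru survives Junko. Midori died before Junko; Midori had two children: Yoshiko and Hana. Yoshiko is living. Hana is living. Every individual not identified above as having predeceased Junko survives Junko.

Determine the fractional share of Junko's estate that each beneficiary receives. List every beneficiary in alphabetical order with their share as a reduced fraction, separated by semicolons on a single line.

Akira 1/16; Hana 1/32; Kenji 1/4; Noboru 1/16; Satoshi 1/4; Takeshi 1/4; Umeko 1/16; Yoshiko 1/32

Kenji, as surviving spouse, takes 1/4.
The remaining 3/4 passes to Junko's descendants per stirpes.
Emiko left no surviving issue, so that branch lapses and is disregarded.
The 3/4 is divided into 3 equal shares of 1/4 among Daichi, Isamu, Haruki.
Daichi predeceased; the 1/4 allotted to Daichi's branch passes to Daichi's issue by representation.
Satoshi is the sole taker at this level and receives the full 1/4.
Isamu predeceased; the 1/4 allotted to Isamu's branch passes to Isamu's issue by representation.
Takeshi is the sole taker at this level and receives the full 1/4.
Haruki predeceased; the 1/4 allotted to Haruki's branch passes to Haruki's issue by representation.
The 1/4 is divided into 4 equal shares of 1/16 among Umeko, Akira, Noboru, Midori.
Umeko is living and takes 1/16.
Akira is living and takes 1/16.
Noboru is living and takes 1/16.
Midori predeceased; the 1/16 allotted to Midori's branch passes to Midori's issue by representation.
The 1/16 is divided into 2 equal shares of 1/32 among Yoshiko, Hana.
Yoshiko is living and takes 1/32.
Hana is living and takes 1/32.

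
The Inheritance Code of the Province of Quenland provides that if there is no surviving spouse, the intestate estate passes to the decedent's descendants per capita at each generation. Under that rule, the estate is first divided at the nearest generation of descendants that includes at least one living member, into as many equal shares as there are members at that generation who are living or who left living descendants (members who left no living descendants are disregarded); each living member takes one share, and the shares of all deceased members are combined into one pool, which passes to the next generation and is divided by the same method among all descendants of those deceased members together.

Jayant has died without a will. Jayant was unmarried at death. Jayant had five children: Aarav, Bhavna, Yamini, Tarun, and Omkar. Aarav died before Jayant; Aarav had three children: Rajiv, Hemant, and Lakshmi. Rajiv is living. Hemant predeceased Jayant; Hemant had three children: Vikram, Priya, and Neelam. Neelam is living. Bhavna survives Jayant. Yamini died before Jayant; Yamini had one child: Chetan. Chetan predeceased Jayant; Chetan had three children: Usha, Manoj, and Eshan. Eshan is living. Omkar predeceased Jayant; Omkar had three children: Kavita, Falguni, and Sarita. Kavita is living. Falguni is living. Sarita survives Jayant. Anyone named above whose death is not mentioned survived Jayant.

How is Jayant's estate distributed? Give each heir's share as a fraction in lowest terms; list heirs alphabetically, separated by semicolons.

There is no surviving spouse, so the entire estate passes to Jayant's descendants per capita at each generation.
At generation 1 (Aarav, Bhavna, Yamini, Tarun, Omkar) there are 5 shares of (1)/5 = 1/5 each.
Living: Bhavna and Tarun — each takes 1/5.
Deceased: Aarav, Yamini, and Omkar. Their combined 3/5 is pooled and carried to generation 2.
At generation 2 (Rajiv, Hemant, Lakshmi, Chetan, Kavita, Falguni, Sarita) there are 7 shares of (3/5)/7 = 3/35 each.
Living: Rajiv, Lakshmi, Kavita, Falguni, and Sarita — each takes 3/35.
Deceased: Hemant and Chetan. Their combined 6/35 is pooled and carried to generation 3.
At generation 3 (Vikram, Priya, Neelam, Usha, Manoj, Eshan) there are 6 shares of (6/35)/6 = 1/35 each.
Living: Vikram, Priya, Neelam, Usha, Manoj, and Eshan — each takes 1/35.

Bhavna 1/5; Eshan 1/35; Falguni 3/35; Kavita 3/35; Lakshmi 3/35; Manoj 1/35; Neelam 1/35; Priya 1/35; Rajiv 3/35; Sarita 3/35; Tarun 1/5; Usha 1/35; Vikram 1/35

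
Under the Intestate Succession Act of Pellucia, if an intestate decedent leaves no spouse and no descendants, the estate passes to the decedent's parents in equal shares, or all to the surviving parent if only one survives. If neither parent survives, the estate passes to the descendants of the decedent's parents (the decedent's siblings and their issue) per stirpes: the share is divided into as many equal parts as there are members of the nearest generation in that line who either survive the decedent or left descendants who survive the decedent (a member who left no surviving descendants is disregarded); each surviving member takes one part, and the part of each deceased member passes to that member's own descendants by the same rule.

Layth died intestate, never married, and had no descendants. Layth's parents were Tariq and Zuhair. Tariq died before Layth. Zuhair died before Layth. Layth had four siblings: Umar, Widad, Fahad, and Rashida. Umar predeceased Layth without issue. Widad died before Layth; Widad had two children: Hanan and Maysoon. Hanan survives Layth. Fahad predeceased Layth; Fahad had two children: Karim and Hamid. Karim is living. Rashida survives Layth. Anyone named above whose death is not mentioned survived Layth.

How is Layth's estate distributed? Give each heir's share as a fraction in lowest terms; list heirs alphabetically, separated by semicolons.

Hamid 1/6; Hanan 1/6; Karim 1/6; Maysoon 1/6; Rashida 1/3

Neither parent survives and there are no descendants, so the estate passes to Layth's siblings and their issue per stirpes.
Umar left no surviving issue, so that branch lapses and is disregarded.
The estate is divided into 3 equal shares of 1/3 among Widad, Fahad, Rashida.
Widad predeceased; the 1/3 allotted to Widad's branch passes to Widad's issue by representation.
The 1/3 is divided into 2 equal shares of 1/6 among Hanan, Maysoon.
Hanan is living and takes 1/6.
Maysoon is living and takes 1/6.
Fahad predeceased; the 1/3 allotted to Fahad's branch passes to Fahad's issue by representation.
The 1/3 is divided into 2 equal shares of 1/6 among Karim, Hamid.
Karim is living and takes 1/6.
Hamid is living and takes 1/6.
Rashida is living and takes 1/3.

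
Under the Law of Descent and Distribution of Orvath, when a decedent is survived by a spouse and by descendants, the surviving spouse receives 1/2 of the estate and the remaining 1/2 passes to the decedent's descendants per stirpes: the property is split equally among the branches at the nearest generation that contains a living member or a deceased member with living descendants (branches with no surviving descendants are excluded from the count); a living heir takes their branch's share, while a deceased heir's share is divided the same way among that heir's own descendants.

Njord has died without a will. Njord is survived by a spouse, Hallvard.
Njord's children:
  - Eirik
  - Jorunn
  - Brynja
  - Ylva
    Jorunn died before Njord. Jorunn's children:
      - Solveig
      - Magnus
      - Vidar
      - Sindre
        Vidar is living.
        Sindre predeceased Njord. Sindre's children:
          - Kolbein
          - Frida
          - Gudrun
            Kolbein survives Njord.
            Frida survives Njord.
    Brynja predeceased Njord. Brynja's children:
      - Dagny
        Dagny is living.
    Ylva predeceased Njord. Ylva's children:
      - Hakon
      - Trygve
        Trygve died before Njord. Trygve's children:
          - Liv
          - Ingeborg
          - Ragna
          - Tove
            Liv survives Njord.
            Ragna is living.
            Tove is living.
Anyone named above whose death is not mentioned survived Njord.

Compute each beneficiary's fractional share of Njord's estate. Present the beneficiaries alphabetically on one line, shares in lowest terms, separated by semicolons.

Hallvard, as surviving spouse, takes 1/2.
The remaining 1/2 passes to Njord's descendants per stirpes.
The 1/2 is divided into 4 equal shares of 1/8 among Eirik, Jorunn, Brynja, Ylva.
Eirik is living and takes 1/8.
Jorunn predeceased; the 1/8 allotted to Jorunn's branch passes to Jorunn's issue by representation.
The 1/8 is divided into 4 equal shares of 1/32 among Solveig, Magnus, Vidar, Sindre.
Solveig is living and takes 1/32.
Magnus is living and takes 1/32.
Vidar is living and takes 1/32.
Sindre predeceased; the 1/32 allotted to Sindre's branch passes to Sindre's issue by representation.
The 1/32 is divided into 3 equal shares of 1/96 among Kolbein, Frida, Gudrun.
Kolbein is living and takes 1/96.
Frida is living and takes 1/96.
Gudrun is living and takes 1/96.
Brynja predeceased; the 1/8 allotted to Brynja's branch passes to Brynja's issue by representation.
Dagny is the sole taker at this level and receives the full 1/8.
Ylva predeceased; the 1/8 allotted to Ylva's branch passes to Ylva's issue by representation.
The 1/8 is divided into 2 equal shares of 1/16 among Hakon, Trygve.
Hakon is living and takes 1/16.
Trygve predeceased; the 1/16 allotted to Trygve's branch passes to Trygve's issue by representation.
The 1/16 is divided into 4 equal shares of 1/64 among Liv, Ingeborg, Ragna, Tove.
Liv is living and takes 1/64.
Ingeborg is living and takes 1/64.
Ragna is living and takes 1/64.
Tove is living and takes 1/64.

Dagny 1/8; Eirik 1/8; Frida 1/96; Gudrun 1/96; Hakon 1/16; Hallvard 1/2; Ingeborg 1/64; Kolbein 1/96; Liv 1/64; Magnus 1/32; Ragna 1/64; Solveig 1/32; Tove 1/64; Vidar 1/32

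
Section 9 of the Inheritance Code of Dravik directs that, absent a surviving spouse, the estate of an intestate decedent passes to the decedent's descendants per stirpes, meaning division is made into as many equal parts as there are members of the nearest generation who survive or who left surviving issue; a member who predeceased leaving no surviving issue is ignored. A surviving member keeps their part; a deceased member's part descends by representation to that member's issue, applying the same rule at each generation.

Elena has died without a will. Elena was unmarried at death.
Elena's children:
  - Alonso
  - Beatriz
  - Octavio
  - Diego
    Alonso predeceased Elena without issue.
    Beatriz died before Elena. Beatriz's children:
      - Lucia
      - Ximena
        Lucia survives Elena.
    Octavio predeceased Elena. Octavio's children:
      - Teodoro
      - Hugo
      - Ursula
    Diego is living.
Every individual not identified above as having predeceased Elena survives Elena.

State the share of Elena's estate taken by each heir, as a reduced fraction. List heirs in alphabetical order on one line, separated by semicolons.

There is no surviving spouse, so the entire estate passes to Elena's descendants per stirpes.
Alonso left no surviving issue, so that branch lapses and is disregarded.
The estate is divided into 3 equal shares of 1/3 among Beatriz, Octavio, Diego.
Beatriz predeceased; the 1/3 allotted to Beatriz's branch passes to Beatriz's issue by representation.
The 1/3 is divided into 2 equal shares of 1/6 among Lucia, Ximena.
Lucia is living and takes 1/6.
Ximena is living and takes 1/6.
Octavio predeceased; the 1/3 allotted to Octavio's branch passes to Octavio's issue by representation.
The 1/3 is divided into 3 equal shares of 1/9 among Teodoro, Hugo, Ursula.
Teodoro is living and takes 1/9.
Hugo is living and takes 1/9.
Ursula is living and takes 1/9.
Diego is living and takes 1/3.

Diego 1/3; Hugo 1/9; Lucia 1/6; Teodoro 1/9; Ursula 1/9; Ximena 1/6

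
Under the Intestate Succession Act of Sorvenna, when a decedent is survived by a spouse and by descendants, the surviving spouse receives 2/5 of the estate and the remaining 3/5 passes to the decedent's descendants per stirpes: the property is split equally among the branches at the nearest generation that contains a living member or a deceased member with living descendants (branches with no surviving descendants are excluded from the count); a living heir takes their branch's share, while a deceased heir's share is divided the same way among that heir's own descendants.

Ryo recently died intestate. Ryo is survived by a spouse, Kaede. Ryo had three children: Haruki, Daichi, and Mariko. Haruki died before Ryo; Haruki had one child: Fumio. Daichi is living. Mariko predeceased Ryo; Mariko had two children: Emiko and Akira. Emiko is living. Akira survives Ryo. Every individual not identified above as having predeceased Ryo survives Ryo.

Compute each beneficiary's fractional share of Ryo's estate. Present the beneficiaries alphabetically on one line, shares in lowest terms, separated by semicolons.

Kaede, as surviving spouse, takes 2/5.
The remaining 3/5 passes to Ryo's descendants per stirpes.
The 3/5 is divided into 3 equal shares of 1/5 among Haruki, Daichi, Mariko.
Haruki predeceased; the 1/5 allotted to Haruki's branch passes to Haruki's issue by representation.
Fumio is the sole taker at this level and receives the full 1/5.
Daichi is living and takes 1/5.
Mariko predeceased; the 1/5 allotted to Mariko's branch passes to Mariko's issue by representation.
The 1/5 is divided into 2 equal shares of 1/10 among Emiko, Akira.
Emiko is living and takes 1/10.
Akira is living and takes 1/10.

Akira 1/10; Daichi 1/5; Emiko 1/10; Fumio 1/5; Kaede 2/5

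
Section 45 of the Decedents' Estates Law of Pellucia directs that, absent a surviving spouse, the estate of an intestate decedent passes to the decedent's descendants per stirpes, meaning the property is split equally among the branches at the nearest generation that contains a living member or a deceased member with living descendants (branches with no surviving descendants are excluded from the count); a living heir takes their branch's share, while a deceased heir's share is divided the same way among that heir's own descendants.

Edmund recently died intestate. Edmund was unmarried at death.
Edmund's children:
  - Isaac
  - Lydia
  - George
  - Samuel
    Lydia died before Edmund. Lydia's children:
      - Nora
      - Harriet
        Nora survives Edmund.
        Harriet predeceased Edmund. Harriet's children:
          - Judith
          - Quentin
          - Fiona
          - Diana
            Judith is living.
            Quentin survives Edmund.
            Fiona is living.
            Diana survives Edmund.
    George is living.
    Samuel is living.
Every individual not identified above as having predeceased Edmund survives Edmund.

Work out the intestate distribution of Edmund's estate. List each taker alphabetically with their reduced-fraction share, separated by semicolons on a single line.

There is no surviving spouse, so the entire estate passes to Edmund's descendants per stirpes.
The estate is divided into 4 equal shares of 1/4 among Isaac, Lydia, George, Samuel.
Isaac is living and takes 1/4.
Lydia predeceased; the 1/4 allotted to Lydia's branch passes to Lydia's issue by representation.
The 1/4 is divided into 2 equal shares of 1/8 among Nora, Harriet.
Nora is living and takes 1/8.
Harriet predeceased; the 1/8 allotted to Harriet's branch passes to Harriet's issue by representation.
The 1/8 is divided into 4 equal shares of 1/32 among Judith, Quentin, Fiona, Diana.
Judith is living and takes 1/32.
Quentin is living and takes 1/32.
Fiona is living and takes 1/32.
Diana is living and takes 1/32.
George is living and takes 1/4.
Samuel is living and takes 1/4.

Diana 1/32; Fiona 1/32; George 1/4; Isaac 1/4; Judith 1/32; Nora 1/8; Quentin 1/32; Samuel 1/4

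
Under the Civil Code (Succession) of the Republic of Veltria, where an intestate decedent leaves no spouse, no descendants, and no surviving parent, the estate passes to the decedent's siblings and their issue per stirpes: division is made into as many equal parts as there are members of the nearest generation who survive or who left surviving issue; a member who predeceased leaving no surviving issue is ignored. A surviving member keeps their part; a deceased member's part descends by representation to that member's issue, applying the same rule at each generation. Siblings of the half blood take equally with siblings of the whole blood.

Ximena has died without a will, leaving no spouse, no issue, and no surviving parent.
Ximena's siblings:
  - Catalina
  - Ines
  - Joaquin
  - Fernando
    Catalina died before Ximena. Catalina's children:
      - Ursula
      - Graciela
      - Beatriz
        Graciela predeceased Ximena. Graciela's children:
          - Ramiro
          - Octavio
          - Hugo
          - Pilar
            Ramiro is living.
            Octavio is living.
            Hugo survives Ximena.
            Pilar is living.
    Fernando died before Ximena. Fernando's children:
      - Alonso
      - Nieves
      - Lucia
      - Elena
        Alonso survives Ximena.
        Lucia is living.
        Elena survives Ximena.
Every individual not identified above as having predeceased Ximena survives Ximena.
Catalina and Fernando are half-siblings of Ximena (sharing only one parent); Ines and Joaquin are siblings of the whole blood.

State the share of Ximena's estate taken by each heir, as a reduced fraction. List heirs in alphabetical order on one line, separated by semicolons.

Alonso 1/16; Beatriz 1/12; Elena 1/16; Hugo 1/48; Ines 1/4; Joaquin 1/4; Lucia 1/16; Nieves 1/16; Octavio 1/48; Pilar 1/48; Ramiro 1/48; Ursula 1/12

No spouse, descendants, or parent survives, so the estate passes to Ximena's siblings per stirpes.
Half-blood and whole-blood siblings take equally under the stated rule.
The estate is divided into 4 equal shares of 1/4 among Catalina, Ines, Joaquin, Fernando.
Catalina predeceased; the 1/4 allotted to Catalina's branch passes to Catalina's issue by representation.
The 1/4 is divided into 3 equal shares of 1/12 among Ursula, Graciela, Beatriz.
Ursula is living and takes 1/12.
Graciela predeceased; the 1/12 allotted to Graciela's branch passes to Graciela's issue by representation.
The 1/12 is divided into 4 equal shares of 1/48 among Ramiro, Octavio, Hugo, Pilar.
Ramiro is living and takes 1/48.
Octavio is living and takes 1/48.
Hugo is living and takes 1/48.
Pilar is living and takes 1/48.
Beatriz is living and takes 1/12.
Ines is living and takes 1/4.
Joaquin is living and takes 1/4.
Fernando predeceased; the 1/4 allotted to Fernando's branch passes to Fernando's issue by representation.
The 1/4 is divided into 4 equal shares of 1/16 among Alonso, Nieves, Lucia, Elena.
Alonso is living and takes 1/16.
Nieves is living and takes 1/16.
Lucia is living and takes 1/16.
Elena is living and takes 1/16.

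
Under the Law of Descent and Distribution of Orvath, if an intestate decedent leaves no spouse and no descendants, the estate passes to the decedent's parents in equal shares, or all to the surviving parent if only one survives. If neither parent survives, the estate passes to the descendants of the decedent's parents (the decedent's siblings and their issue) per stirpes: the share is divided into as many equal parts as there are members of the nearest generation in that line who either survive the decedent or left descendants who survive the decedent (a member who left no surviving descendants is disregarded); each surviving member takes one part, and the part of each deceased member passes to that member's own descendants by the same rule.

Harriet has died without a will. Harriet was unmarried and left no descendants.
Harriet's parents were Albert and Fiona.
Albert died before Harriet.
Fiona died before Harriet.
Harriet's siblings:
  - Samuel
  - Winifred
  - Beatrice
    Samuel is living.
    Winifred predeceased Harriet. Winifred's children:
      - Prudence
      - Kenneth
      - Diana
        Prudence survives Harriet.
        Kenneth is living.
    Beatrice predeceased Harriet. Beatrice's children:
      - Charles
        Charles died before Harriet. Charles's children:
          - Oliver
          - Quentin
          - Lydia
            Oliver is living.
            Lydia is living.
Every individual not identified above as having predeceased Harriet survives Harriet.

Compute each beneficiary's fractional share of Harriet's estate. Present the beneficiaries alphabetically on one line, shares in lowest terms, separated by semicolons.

Diana 1/9; Kenneth 1/9; Lydia 1/9; Oliver 1/9; Prudence 1/9; Quentin 1/9; Samuel 1/3

Neither parent survives and there are no descendants, so the estate passes to Harriet's siblings and their issue per stirpes.
The estate is divided into 3 equal shares of 1/3 among Samuel, Winifred, Beatrice.
Samuel is living and takes 1/3.
Winifred predeceased; the 1/3 allotted to Winifred's branch passes to Winifred's issue by representation.
The 1/3 is divided into 3 equal shares of 1/9 among Prudence, Kenneth, Diana.
Prudence is living and takes 1/9.
Kenneth is living and takes 1/9.
Diana is living and takes 1/9.
Beatrice predeceased; the 1/3 allotted to Beatrice's branch passes to Beatrice's issue by representation.
Charles's line is the sole branch at this level, so the full 1/3 passes to Charles's issue by representation.
The 1/3 is divided into 3 equal shares of 1/9 among Oliver, Quentin, Lydia.
Oliver is living and takes 1/9.
Quentin is living and takes 1/9.
Lydia is living and takes 1/9.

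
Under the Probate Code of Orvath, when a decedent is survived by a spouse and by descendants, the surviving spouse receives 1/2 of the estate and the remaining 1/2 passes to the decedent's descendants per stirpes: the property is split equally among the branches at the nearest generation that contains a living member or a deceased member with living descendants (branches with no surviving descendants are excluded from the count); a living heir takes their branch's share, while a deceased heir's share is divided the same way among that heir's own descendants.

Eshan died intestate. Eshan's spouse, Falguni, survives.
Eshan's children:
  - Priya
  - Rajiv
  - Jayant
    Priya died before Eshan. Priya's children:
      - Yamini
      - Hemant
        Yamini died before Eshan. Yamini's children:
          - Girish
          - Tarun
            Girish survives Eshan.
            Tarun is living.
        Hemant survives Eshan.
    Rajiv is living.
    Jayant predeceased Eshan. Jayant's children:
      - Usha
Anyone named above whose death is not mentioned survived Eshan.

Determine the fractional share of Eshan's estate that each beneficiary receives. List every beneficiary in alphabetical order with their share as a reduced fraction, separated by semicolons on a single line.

Falguni, as surviving spouse, takes 1/2.
The remaining 1/2 passes to Eshan's descendants per stirpes.
The 1/2 is divided into 3 equal shares of 1/6 among Priya, Rajiv, Jayant.
Priya predeceased; the 1/6 allotted to Priya's branch passes to Priya's issue by representation.
The 1/6 is divided into 2 equal shares of 1/12 among Yamini, Hemant.
Yamini predeceased; the 1/12 allotted to Yamini's branch passes to Yamini's issue by representation.
The 1/12 is divided into 2 equal shares of 1/24 among Girish, Tarun.
Girish is living and takes 1/24.
Tarun is living and takes 1/24.
Hemant is living and takes 1/12.
Rajiv is living and takes 1/6.
Jayant predeceased; the 1/6 allotted to Jayant's branch passes to Jayant's issue by representation.
Usha is the sole taker at this level and receives the full 1/6.

Falguni 1/2; Girish 1/24; Hemant 1/12; Rajiv 1/6; Tarun 1/24; Usha 1/6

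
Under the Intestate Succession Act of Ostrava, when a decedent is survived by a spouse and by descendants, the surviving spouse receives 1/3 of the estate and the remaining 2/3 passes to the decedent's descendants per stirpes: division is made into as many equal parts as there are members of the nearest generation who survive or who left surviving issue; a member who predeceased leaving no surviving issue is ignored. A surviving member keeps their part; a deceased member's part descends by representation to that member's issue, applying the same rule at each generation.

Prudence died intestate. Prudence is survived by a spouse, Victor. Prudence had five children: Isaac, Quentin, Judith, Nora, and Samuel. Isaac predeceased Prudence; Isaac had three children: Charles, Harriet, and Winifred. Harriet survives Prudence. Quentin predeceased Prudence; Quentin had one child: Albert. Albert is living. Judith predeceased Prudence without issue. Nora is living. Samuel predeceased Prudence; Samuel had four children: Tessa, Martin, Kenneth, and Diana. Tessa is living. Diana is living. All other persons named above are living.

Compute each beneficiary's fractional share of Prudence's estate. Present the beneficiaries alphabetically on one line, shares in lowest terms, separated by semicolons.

Victor, as surviving spouse, takes 1/3.
The remaining 2/3 passes to Prudence's descendants per stirpes.
Judith left no surviving issue, so that branch lapses and is disregarded.
The 2/3 is divided into 4 equal shares of 1/6 among Isaac, Quentin, Nora, Samuel.
Isaac predeceased; the 1/6 allotted to Isaac's branch passes to Isaac's issue by representation.
The 1/6 is divided into 3 equal shares of 1/18 among Charles, Harriet, Winifred.
Charles is living and takes 1/18.
Harriet is living and takes 1/18.
Winifred is living and takes 1/18.
Quentin predeceased; the 1/6 allotted to Quentin's branch passes to Quentin's issue by representation.
Albert is the sole taker at this level and receives the full 1/6.
Nora is living and takes 1/6.
Samuel predeceased; the 1/6 allotted to Samuel's branch passes to Samuel's issue by representation.
The 1/6 is divided into 4 equal shares of 1/24 among Tessa, Martin, Kenneth, Diana.
Tessa is living and takes 1/24.
Martin is living and takes 1/24.
Kenneth is living and takes 1/24.
Diana is living and takes 1/24.

Albert 1/6; Charles 1/18; Diana 1/24; Harriet 1/18; Kenneth 1/24; Martin 1/24; Nora 1/6; Tessa 1/24; Victor 1/3; Winifred 1/18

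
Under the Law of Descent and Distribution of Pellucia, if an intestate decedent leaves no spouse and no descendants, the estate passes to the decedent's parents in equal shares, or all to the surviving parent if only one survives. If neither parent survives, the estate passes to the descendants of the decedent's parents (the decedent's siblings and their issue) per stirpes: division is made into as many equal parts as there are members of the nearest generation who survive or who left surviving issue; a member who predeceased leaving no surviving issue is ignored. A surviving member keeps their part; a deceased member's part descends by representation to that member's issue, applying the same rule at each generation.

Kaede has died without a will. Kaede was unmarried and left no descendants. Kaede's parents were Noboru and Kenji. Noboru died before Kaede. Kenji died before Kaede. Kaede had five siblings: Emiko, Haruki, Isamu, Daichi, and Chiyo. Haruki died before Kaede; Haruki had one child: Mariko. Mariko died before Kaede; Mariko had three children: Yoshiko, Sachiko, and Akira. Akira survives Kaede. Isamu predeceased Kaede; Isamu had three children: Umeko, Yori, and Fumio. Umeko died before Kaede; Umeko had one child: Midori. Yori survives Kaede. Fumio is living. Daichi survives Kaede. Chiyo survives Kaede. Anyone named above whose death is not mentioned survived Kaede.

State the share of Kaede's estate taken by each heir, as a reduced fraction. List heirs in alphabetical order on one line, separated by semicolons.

Akira 1/15; Chiyo 1/5; Daichi 1/5; Emiko 1/5; Fumio 1/15; Midori 1/15; Sachiko 1/15; Yori 1/15; Yoshiko 1/15

Neither parent survives and there are no descendants, so the estate passes to Kaede's siblings and their issue per stirpes.
The estate is divided into 5 equal shares of 1/5 among Emiko, Haruki, Isamu, Daichi, Chiyo.
Emiko is living and takes 1/5.
Haruki predeceased; the 1/5 allotted to Haruki's branch passes to Haruki's issue by representation.
Mariko's line is the sole branch at this level, so the full 1/5 passes to Mariko's issue by representation.
The 1/5 is divided into 3 equal shares of 1/15 among Yoshiko, Sachiko, Akira.
Yoshiko is living and takes 1/15.
Sachiko is living and takes 1/15.
Akira is living and takes 1/15.
Isamu predeceased; the 1/5 allotted to Isamu's branch passes to Isamu's issue by representation.
The 1/5 is divided into 3 equal shares of 1/15 among Umeko, Yori, Fumio.
Umeko predeceased; the 1/15 allotted to Umeko's branch passes to Umeko's issue by representation.
Midori is the sole taker at this level and receives the full 1/15.
Yori is living and takes 1/15.
Fumio is living and takes 1/15.
Daichi is living and takes 1/5.
Chiyo is living and takes 1/5.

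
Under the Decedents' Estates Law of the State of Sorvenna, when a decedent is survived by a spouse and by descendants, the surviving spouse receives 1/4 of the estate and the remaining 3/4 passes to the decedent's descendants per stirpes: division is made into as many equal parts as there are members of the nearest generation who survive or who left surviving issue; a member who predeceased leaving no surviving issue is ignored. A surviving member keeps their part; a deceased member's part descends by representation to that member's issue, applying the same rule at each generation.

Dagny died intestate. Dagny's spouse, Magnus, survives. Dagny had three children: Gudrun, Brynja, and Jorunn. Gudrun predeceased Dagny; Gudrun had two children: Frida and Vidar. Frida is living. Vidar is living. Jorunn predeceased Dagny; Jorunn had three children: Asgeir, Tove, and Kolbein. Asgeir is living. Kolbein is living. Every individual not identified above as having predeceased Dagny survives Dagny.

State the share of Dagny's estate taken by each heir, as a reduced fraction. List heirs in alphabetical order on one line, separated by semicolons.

Asgeir 1/12; Brynja 1/4; Frida 1/8; Kolbein 1/12; Magnus 1/4; Tove 1/12; Vidar 1/8

Magnus, as surviving spouse, takes 1/4.
The remaining 3/4 passes to Dagny's descendants per stirpes.
The 3/4 is divided into 3 equal shares of 1/4 among Gudrun, Brynja, Jorunn.
Gudrun predeceased; the 1/4 allotted to Gudrun's branch passes to Gudrun's issue by representation.
The 1/4 is divided into 2 equal shares of 1/8 among Frida, Vidar.
Frida is living and takes 1/8.
Vidar is living and takes 1/8.
Brynja is living and takes 1/4.
Jorunn predeceased; the 1/4 allotted to Jorunn's branch passes to Jorunn's issue by representation.
The 1/4 is divided into 3 equal shares of 1/12 among Asgeir, Tove, Kolbein.
Asgeir is living and takes 1/12.
Tove is living and takes 1/12.
Kolbein is living and takes 1/12.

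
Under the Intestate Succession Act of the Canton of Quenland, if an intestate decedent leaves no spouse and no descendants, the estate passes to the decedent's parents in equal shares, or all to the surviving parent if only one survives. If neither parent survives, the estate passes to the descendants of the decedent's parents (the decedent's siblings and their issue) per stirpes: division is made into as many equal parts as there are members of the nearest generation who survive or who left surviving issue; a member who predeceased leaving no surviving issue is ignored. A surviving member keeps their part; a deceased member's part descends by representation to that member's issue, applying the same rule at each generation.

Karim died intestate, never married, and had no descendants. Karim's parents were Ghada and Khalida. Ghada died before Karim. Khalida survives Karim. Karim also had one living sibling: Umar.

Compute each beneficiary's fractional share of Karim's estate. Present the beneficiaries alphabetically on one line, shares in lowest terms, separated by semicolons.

Only one parent, Khalida, survives, so Khalida takes the entire estate. The siblings take nothing because a surviving parent has priority.

Khalida 1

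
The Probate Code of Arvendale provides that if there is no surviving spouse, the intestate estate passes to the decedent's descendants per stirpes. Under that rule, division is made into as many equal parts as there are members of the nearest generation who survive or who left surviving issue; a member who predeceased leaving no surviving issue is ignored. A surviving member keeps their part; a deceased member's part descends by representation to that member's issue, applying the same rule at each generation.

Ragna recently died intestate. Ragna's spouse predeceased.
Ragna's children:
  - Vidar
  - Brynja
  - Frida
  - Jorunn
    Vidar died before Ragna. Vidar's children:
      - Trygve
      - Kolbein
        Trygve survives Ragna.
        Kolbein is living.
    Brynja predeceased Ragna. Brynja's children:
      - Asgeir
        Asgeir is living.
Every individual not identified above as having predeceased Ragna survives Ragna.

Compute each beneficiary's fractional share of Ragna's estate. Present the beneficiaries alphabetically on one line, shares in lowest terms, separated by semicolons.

There is no surviving spouse, so the entire estate passes to Ragna's descendants per stirpes.
The estate is divided into 4 equal shares of 1/4 among Vidar, Brynja, Frida, Jorunn.
Vidar predeceased; the 1/4 allotted to Vidar's branch passes to Vidar's issue by representation.
The 1/4 is divided into 2 equal shares of 1/8 among Trygve, Kolbein.
Trygve is living and takes 1/8.
Kolbein is living and takes 1/8.
Brynja predeceased; the 1/4 allotted to Brynja's branch passes to Brynja's issue by representation.
Asgeir is the sole taker at this level and receives the full 1/4.
Frida is living and takes 1/4.
Jorunn is living and takes 1/4.

Asgeir 1/4; Frida 1/4; Jorunn 1/4; Kolbein 1/8; Trygve 1/8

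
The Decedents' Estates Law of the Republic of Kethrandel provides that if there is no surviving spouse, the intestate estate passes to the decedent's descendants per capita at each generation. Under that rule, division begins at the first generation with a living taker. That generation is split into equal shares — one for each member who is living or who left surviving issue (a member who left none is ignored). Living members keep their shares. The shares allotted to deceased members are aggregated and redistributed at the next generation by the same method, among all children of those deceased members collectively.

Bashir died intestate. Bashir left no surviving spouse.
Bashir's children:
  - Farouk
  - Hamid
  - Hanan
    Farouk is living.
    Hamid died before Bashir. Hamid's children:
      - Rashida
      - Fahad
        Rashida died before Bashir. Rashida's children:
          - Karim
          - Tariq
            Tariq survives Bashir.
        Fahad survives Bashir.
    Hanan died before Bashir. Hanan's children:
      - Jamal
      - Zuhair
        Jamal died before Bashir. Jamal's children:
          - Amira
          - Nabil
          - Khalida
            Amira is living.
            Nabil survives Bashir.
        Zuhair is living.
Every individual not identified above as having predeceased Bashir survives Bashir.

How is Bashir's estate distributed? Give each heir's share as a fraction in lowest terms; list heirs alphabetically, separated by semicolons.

Amira 1/15; Fahad 1/6; Farouk 1/3; Karim 1/15; Khalida 1/15; Nabil 1/15; Tariq 1/15; Zuhair 1/6

There is no surviving spouse, so the entire estate passes to Bashir's descendants per capita at each generation.
At generation 1 (Farouk, Hamid, Hanan) there are 3 shares of (1)/3 = 1/3 each.
Living: Farouk — each takes 1/3.
Deceased: Hamid and Hanan. Their combined 2/3 is pooled and carried to generation 2.
At generation 2 (Rashida, Fahad, Jamal, Zuhair) there are 4 shares of (2/3)/4 = 1/6 each.
Living: Fahad and Zuhair — each takes 1/6.
Deceased: Rashida and Jamal. Their combined 1/3 is pooled and carried to generation 3.
At generation 3 (Karim, Tariq, Amira, Nabil, Khalida) there are 5 shares of (1/3)/5 = 1/15 each.
Living: Karim, Tariq, Amira, Nabil, and Khalida — each takes 1/15.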